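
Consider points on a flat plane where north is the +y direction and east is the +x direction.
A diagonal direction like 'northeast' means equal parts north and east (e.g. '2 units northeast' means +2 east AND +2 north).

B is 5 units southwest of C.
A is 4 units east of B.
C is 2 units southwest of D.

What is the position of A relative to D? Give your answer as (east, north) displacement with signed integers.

Answer: A is at (east=-3, north=-7) relative to D.

Derivation:
Place D at the origin (east=0, north=0).
  C is 2 units southwest of D: delta (east=-2, north=-2); C at (east=-2, north=-2).
  B is 5 units southwest of C: delta (east=-5, north=-5); B at (east=-7, north=-7).
  A is 4 units east of B: delta (east=+4, north=+0); A at (east=-3, north=-7).
Therefore A relative to D: (east=-3, north=-7).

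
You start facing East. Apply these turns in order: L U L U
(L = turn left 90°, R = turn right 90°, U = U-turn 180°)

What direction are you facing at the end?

Answer: Final heading: West

Derivation:
Start: East
  L (left (90° counter-clockwise)) -> North
  U (U-turn (180°)) -> South
  L (left (90° counter-clockwise)) -> East
  U (U-turn (180°)) -> West
Final: West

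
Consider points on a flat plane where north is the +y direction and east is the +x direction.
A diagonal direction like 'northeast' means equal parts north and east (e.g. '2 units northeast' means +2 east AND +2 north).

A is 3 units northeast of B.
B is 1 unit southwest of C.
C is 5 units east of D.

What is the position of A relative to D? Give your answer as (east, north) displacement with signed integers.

Place D at the origin (east=0, north=0).
  C is 5 units east of D: delta (east=+5, north=+0); C at (east=5, north=0).
  B is 1 unit southwest of C: delta (east=-1, north=-1); B at (east=4, north=-1).
  A is 3 units northeast of B: delta (east=+3, north=+3); A at (east=7, north=2).
Therefore A relative to D: (east=7, north=2).

Answer: A is at (east=7, north=2) relative to D.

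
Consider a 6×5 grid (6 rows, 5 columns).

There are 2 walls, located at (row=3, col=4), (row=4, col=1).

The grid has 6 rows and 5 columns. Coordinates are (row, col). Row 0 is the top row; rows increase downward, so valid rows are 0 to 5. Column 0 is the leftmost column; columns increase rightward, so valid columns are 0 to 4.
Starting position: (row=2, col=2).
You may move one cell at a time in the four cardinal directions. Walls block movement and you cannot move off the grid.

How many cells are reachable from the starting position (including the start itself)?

Answer: Reachable cells: 28

Derivation:
BFS flood-fill from (row=2, col=2):
  Distance 0: (row=2, col=2)
  Distance 1: (row=1, col=2), (row=2, col=1), (row=2, col=3), (row=3, col=2)
  Distance 2: (row=0, col=2), (row=1, col=1), (row=1, col=3), (row=2, col=0), (row=2, col=4), (row=3, col=1), (row=3, col=3), (row=4, col=2)
  Distance 3: (row=0, col=1), (row=0, col=3), (row=1, col=0), (row=1, col=4), (row=3, col=0), (row=4, col=3), (row=5, col=2)
  Distance 4: (row=0, col=0), (row=0, col=4), (row=4, col=0), (row=4, col=4), (row=5, col=1), (row=5, col=3)
  Distance 5: (row=5, col=0), (row=5, col=4)
Total reachable: 28 (grid has 28 open cells total)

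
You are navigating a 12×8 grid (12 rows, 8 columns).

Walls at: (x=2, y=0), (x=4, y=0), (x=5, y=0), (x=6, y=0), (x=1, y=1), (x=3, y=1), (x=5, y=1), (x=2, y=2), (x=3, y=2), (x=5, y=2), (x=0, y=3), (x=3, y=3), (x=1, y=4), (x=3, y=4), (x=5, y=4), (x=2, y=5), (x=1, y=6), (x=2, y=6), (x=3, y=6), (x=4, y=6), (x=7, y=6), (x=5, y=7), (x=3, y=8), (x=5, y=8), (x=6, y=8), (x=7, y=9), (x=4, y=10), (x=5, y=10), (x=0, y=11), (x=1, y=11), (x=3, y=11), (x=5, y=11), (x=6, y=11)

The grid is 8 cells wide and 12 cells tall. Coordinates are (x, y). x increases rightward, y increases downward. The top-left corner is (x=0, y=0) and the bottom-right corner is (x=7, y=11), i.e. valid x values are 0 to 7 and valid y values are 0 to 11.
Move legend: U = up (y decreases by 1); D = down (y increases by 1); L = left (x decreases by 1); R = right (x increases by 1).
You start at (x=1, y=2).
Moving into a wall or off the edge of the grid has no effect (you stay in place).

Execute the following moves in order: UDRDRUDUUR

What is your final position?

Start: (x=1, y=2)
  U (up): blocked, stay at (x=1, y=2)
  D (down): (x=1, y=2) -> (x=1, y=3)
  R (right): (x=1, y=3) -> (x=2, y=3)
  D (down): (x=2, y=3) -> (x=2, y=4)
  R (right): blocked, stay at (x=2, y=4)
  U (up): (x=2, y=4) -> (x=2, y=3)
  D (down): (x=2, y=3) -> (x=2, y=4)
  U (up): (x=2, y=4) -> (x=2, y=3)
  U (up): blocked, stay at (x=2, y=3)
  R (right): blocked, stay at (x=2, y=3)
Final: (x=2, y=3)

Answer: Final position: (x=2, y=3)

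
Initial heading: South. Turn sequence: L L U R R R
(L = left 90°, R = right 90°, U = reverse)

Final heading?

Answer: Final heading: East

Derivation:
Start: South
  L (left (90° counter-clockwise)) -> East
  L (left (90° counter-clockwise)) -> North
  U (U-turn (180°)) -> South
  R (right (90° clockwise)) -> West
  R (right (90° clockwise)) -> North
  R (right (90° clockwise)) -> East
Final: East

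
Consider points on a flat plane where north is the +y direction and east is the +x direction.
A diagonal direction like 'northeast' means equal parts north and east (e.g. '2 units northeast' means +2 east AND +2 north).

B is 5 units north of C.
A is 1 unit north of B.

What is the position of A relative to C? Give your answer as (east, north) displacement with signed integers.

Place C at the origin (east=0, north=0).
  B is 5 units north of C: delta (east=+0, north=+5); B at (east=0, north=5).
  A is 1 unit north of B: delta (east=+0, north=+1); A at (east=0, north=6).
Therefore A relative to C: (east=0, north=6).

Answer: A is at (east=0, north=6) relative to C.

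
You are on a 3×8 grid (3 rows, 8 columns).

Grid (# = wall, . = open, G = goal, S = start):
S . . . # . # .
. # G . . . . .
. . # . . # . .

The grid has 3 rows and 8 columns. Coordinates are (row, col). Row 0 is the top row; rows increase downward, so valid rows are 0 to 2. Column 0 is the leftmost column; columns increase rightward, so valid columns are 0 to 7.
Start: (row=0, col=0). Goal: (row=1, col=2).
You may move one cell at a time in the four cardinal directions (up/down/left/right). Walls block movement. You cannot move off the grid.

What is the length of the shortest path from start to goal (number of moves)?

BFS from (row=0, col=0) until reaching (row=1, col=2):
  Distance 0: (row=0, col=0)
  Distance 1: (row=0, col=1), (row=1, col=0)
  Distance 2: (row=0, col=2), (row=2, col=0)
  Distance 3: (row=0, col=3), (row=1, col=2), (row=2, col=1)  <- goal reached here
One shortest path (3 moves): (row=0, col=0) -> (row=0, col=1) -> (row=0, col=2) -> (row=1, col=2)

Answer: Shortest path length: 3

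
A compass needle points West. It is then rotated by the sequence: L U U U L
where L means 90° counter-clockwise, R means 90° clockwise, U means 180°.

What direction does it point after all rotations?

Start: West
  L (left (90° counter-clockwise)) -> South
  U (U-turn (180°)) -> North
  U (U-turn (180°)) -> South
  U (U-turn (180°)) -> North
  L (left (90° counter-clockwise)) -> West
Final: West

Answer: Final heading: West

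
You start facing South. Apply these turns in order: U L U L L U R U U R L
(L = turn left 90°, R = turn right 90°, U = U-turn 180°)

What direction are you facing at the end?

Start: South
  U (U-turn (180°)) -> North
  L (left (90° counter-clockwise)) -> West
  U (U-turn (180°)) -> East
  L (left (90° counter-clockwise)) -> North
  L (left (90° counter-clockwise)) -> West
  U (U-turn (180°)) -> East
  R (right (90° clockwise)) -> South
  U (U-turn (180°)) -> North
  U (U-turn (180°)) -> South
  R (right (90° clockwise)) -> West
  L (left (90° counter-clockwise)) -> South
Final: South

Answer: Final heading: South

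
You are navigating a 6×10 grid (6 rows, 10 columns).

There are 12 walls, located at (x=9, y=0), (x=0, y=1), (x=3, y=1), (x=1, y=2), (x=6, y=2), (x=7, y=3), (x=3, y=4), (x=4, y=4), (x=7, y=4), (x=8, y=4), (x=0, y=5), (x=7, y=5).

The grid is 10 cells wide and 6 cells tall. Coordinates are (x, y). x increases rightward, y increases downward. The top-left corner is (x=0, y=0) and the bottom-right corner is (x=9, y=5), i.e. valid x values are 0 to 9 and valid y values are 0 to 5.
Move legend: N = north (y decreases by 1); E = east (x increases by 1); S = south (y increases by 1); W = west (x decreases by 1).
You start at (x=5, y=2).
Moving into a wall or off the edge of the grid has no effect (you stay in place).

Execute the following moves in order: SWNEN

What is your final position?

Answer: Final position: (x=5, y=1)

Derivation:
Start: (x=5, y=2)
  S (south): (x=5, y=2) -> (x=5, y=3)
  W (west): (x=5, y=3) -> (x=4, y=3)
  N (north): (x=4, y=3) -> (x=4, y=2)
  E (east): (x=4, y=2) -> (x=5, y=2)
  N (north): (x=5, y=2) -> (x=5, y=1)
Final: (x=5, y=1)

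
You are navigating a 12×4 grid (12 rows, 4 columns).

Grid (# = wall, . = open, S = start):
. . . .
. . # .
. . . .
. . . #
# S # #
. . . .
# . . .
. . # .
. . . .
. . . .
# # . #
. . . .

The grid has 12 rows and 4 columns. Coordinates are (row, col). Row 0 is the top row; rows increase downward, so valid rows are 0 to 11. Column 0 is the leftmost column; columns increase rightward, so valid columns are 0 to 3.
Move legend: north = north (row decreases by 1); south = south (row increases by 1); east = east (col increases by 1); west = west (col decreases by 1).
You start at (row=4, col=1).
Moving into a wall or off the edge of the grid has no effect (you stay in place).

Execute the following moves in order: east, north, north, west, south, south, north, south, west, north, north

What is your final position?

Answer: Final position: (row=1, col=0)

Derivation:
Start: (row=4, col=1)
  east (east): blocked, stay at (row=4, col=1)
  north (north): (row=4, col=1) -> (row=3, col=1)
  north (north): (row=3, col=1) -> (row=2, col=1)
  west (west): (row=2, col=1) -> (row=2, col=0)
  south (south): (row=2, col=0) -> (row=3, col=0)
  south (south): blocked, stay at (row=3, col=0)
  north (north): (row=3, col=0) -> (row=2, col=0)
  south (south): (row=2, col=0) -> (row=3, col=0)
  west (west): blocked, stay at (row=3, col=0)
  north (north): (row=3, col=0) -> (row=2, col=0)
  north (north): (row=2, col=0) -> (row=1, col=0)
Final: (row=1, col=0)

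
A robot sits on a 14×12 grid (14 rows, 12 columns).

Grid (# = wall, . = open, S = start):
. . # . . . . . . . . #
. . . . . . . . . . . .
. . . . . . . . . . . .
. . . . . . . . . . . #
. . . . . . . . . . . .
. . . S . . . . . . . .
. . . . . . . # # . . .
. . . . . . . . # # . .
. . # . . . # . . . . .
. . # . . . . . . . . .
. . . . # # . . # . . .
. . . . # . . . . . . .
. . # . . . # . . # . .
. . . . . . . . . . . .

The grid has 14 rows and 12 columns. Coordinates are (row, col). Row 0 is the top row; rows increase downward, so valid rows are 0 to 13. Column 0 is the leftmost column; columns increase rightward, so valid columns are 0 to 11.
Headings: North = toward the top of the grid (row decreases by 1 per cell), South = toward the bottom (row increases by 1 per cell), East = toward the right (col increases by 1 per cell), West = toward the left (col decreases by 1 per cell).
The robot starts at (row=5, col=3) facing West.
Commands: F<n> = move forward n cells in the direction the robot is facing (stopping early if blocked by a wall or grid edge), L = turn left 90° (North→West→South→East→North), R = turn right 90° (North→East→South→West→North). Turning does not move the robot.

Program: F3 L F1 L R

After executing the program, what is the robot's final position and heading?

Answer: Final position: (row=6, col=0), facing South

Derivation:
Start: (row=5, col=3), facing West
  F3: move forward 3, now at (row=5, col=0)
  L: turn left, now facing South
  F1: move forward 1, now at (row=6, col=0)
  L: turn left, now facing East
  R: turn right, now facing South
Final: (row=6, col=0), facing South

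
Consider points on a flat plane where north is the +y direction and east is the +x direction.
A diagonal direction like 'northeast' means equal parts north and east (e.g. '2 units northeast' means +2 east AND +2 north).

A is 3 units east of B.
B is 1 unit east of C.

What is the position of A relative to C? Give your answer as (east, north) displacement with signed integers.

Answer: A is at (east=4, north=0) relative to C.

Derivation:
Place C at the origin (east=0, north=0).
  B is 1 unit east of C: delta (east=+1, north=+0); B at (east=1, north=0).
  A is 3 units east of B: delta (east=+3, north=+0); A at (east=4, north=0).
Therefore A relative to C: (east=4, north=0).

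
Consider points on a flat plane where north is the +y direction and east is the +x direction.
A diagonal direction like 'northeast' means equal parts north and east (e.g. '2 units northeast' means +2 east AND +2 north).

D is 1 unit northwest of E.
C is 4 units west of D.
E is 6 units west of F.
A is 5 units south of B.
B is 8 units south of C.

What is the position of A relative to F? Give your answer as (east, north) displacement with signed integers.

Answer: A is at (east=-11, north=-12) relative to F.

Derivation:
Place F at the origin (east=0, north=0).
  E is 6 units west of F: delta (east=-6, north=+0); E at (east=-6, north=0).
  D is 1 unit northwest of E: delta (east=-1, north=+1); D at (east=-7, north=1).
  C is 4 units west of D: delta (east=-4, north=+0); C at (east=-11, north=1).
  B is 8 units south of C: delta (east=+0, north=-8); B at (east=-11, north=-7).
  A is 5 units south of B: delta (east=+0, north=-5); A at (east=-11, north=-12).
Therefore A relative to F: (east=-11, north=-12).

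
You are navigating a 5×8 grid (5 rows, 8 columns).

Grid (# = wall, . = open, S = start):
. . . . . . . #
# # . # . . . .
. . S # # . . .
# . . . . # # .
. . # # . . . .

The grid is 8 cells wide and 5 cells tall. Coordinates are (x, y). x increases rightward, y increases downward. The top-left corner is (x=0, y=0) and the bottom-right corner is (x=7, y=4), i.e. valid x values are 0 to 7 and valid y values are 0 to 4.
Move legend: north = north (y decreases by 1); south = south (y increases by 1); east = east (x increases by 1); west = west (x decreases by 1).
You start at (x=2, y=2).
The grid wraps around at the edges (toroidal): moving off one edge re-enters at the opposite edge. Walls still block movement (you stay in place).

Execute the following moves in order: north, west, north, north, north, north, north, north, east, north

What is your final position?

Answer: Final position: (x=3, y=0)

Derivation:
Start: (x=2, y=2)
  north (north): (x=2, y=2) -> (x=2, y=1)
  west (west): blocked, stay at (x=2, y=1)
  north (north): (x=2, y=1) -> (x=2, y=0)
  [×5]north (north): blocked, stay at (x=2, y=0)
  east (east): (x=2, y=0) -> (x=3, y=0)
  north (north): blocked, stay at (x=3, y=0)
Final: (x=3, y=0)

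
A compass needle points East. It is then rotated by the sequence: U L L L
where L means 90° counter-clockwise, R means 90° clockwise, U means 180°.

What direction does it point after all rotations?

Answer: Final heading: North

Derivation:
Start: East
  U (U-turn (180°)) -> West
  L (left (90° counter-clockwise)) -> South
  L (left (90° counter-clockwise)) -> East
  L (left (90° counter-clockwise)) -> North
Final: North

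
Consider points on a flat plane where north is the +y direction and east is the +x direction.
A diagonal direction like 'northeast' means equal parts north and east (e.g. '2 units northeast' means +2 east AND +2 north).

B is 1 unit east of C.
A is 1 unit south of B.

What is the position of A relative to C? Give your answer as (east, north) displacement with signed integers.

Place C at the origin (east=0, north=0).
  B is 1 unit east of C: delta (east=+1, north=+0); B at (east=1, north=0).
  A is 1 unit south of B: delta (east=+0, north=-1); A at (east=1, north=-1).
Therefore A relative to C: (east=1, north=-1).

Answer: A is at (east=1, north=-1) relative to C.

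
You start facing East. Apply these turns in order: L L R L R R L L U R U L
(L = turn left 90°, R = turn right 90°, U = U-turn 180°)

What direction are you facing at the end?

Answer: Final heading: West

Derivation:
Start: East
  L (left (90° counter-clockwise)) -> North
  L (left (90° counter-clockwise)) -> West
  R (right (90° clockwise)) -> North
  L (left (90° counter-clockwise)) -> West
  R (right (90° clockwise)) -> North
  R (right (90° clockwise)) -> East
  L (left (90° counter-clockwise)) -> North
  L (left (90° counter-clockwise)) -> West
  U (U-turn (180°)) -> East
  R (right (90° clockwise)) -> South
  U (U-turn (180°)) -> North
  L (left (90° counter-clockwise)) -> West
Final: West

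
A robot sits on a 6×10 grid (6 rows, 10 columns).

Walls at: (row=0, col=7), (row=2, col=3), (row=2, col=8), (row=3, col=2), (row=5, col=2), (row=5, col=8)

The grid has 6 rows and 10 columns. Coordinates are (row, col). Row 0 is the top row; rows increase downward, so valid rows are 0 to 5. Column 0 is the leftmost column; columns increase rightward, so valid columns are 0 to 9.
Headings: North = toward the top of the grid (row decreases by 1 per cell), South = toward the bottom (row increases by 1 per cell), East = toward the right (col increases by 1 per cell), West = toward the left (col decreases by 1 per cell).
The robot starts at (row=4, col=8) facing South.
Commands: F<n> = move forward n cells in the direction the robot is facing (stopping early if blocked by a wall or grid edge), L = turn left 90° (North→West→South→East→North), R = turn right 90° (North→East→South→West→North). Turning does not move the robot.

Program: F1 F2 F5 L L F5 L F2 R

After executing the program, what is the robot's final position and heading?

Start: (row=4, col=8), facing South
  F1: move forward 0/1 (blocked), now at (row=4, col=8)
  F2: move forward 0/2 (blocked), now at (row=4, col=8)
  F5: move forward 0/5 (blocked), now at (row=4, col=8)
  L: turn left, now facing East
  L: turn left, now facing North
  F5: move forward 1/5 (blocked), now at (row=3, col=8)
  L: turn left, now facing West
  F2: move forward 2, now at (row=3, col=6)
  R: turn right, now facing North
Final: (row=3, col=6), facing North

Answer: Final position: (row=3, col=6), facing North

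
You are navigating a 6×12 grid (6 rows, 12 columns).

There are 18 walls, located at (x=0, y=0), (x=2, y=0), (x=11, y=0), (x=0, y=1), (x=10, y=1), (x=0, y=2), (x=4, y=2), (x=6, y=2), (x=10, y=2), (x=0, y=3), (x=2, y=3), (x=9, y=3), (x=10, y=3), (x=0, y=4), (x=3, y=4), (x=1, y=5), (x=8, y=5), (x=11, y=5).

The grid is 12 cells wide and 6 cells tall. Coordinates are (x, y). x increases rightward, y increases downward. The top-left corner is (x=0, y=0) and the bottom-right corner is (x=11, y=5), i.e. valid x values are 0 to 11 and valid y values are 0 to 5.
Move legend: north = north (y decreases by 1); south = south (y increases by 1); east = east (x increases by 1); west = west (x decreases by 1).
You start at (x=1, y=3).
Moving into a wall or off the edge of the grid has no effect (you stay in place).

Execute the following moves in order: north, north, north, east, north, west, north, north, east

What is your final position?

Start: (x=1, y=3)
  north (north): (x=1, y=3) -> (x=1, y=2)
  north (north): (x=1, y=2) -> (x=1, y=1)
  north (north): (x=1, y=1) -> (x=1, y=0)
  east (east): blocked, stay at (x=1, y=0)
  north (north): blocked, stay at (x=1, y=0)
  west (west): blocked, stay at (x=1, y=0)
  north (north): blocked, stay at (x=1, y=0)
  north (north): blocked, stay at (x=1, y=0)
  east (east): blocked, stay at (x=1, y=0)
Final: (x=1, y=0)

Answer: Final position: (x=1, y=0)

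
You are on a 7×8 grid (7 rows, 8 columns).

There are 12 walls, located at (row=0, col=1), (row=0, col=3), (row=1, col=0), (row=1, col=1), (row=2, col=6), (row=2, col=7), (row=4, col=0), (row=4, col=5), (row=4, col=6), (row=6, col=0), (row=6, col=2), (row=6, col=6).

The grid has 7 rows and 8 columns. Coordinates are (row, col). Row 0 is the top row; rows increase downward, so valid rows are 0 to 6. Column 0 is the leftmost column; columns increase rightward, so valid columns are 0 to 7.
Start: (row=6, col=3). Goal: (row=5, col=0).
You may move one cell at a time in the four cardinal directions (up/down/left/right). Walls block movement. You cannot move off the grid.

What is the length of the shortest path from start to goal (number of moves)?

Answer: Shortest path length: 4

Derivation:
BFS from (row=6, col=3) until reaching (row=5, col=0):
  Distance 0: (row=6, col=3)
  Distance 1: (row=5, col=3), (row=6, col=4)
  Distance 2: (row=4, col=3), (row=5, col=2), (row=5, col=4), (row=6, col=5)
  Distance 3: (row=3, col=3), (row=4, col=2), (row=4, col=4), (row=5, col=1), (row=5, col=5)
  Distance 4: (row=2, col=3), (row=3, col=2), (row=3, col=4), (row=4, col=1), (row=5, col=0), (row=5, col=6), (row=6, col=1)  <- goal reached here
One shortest path (4 moves): (row=6, col=3) -> (row=5, col=3) -> (row=5, col=2) -> (row=5, col=1) -> (row=5, col=0)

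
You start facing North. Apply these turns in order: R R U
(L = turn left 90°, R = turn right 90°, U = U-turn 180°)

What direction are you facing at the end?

Answer: Final heading: North

Derivation:
Start: North
  R (right (90° clockwise)) -> East
  R (right (90° clockwise)) -> South
  U (U-turn (180°)) -> North
Final: North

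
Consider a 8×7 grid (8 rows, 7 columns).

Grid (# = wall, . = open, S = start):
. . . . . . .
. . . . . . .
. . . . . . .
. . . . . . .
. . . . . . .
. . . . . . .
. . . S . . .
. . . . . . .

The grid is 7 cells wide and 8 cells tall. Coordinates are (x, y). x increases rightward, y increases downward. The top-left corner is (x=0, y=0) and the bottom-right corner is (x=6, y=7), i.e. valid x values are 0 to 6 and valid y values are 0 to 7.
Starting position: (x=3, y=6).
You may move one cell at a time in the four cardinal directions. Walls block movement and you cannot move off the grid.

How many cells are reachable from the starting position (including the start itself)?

Answer: Reachable cells: 56

Derivation:
BFS flood-fill from (x=3, y=6):
  Distance 0: (x=3, y=6)
  Distance 1: (x=3, y=5), (x=2, y=6), (x=4, y=6), (x=3, y=7)
  Distance 2: (x=3, y=4), (x=2, y=5), (x=4, y=5), (x=1, y=6), (x=5, y=6), (x=2, y=7), (x=4, y=7)
  Distance 3: (x=3, y=3), (x=2, y=4), (x=4, y=4), (x=1, y=5), (x=5, y=5), (x=0, y=6), (x=6, y=6), (x=1, y=7), (x=5, y=7)
  Distance 4: (x=3, y=2), (x=2, y=3), (x=4, y=3), (x=1, y=4), (x=5, y=4), (x=0, y=5), (x=6, y=5), (x=0, y=7), (x=6, y=7)
  Distance 5: (x=3, y=1), (x=2, y=2), (x=4, y=2), (x=1, y=3), (x=5, y=3), (x=0, y=4), (x=6, y=4)
  Distance 6: (x=3, y=0), (x=2, y=1), (x=4, y=1), (x=1, y=2), (x=5, y=2), (x=0, y=3), (x=6, y=3)
  Distance 7: (x=2, y=0), (x=4, y=0), (x=1, y=1), (x=5, y=1), (x=0, y=2), (x=6, y=2)
  Distance 8: (x=1, y=0), (x=5, y=0), (x=0, y=1), (x=6, y=1)
  Distance 9: (x=0, y=0), (x=6, y=0)
Total reachable: 56 (grid has 56 open cells total)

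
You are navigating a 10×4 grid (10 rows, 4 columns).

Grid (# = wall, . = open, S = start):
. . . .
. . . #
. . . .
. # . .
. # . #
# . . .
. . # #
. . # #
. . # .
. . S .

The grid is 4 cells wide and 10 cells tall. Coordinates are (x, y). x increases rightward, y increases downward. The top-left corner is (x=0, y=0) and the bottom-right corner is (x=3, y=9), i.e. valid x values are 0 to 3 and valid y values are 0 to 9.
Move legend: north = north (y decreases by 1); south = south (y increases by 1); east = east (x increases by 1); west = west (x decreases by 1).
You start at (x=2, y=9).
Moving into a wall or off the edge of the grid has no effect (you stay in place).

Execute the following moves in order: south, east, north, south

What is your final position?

Answer: Final position: (x=3, y=9)

Derivation:
Start: (x=2, y=9)
  south (south): blocked, stay at (x=2, y=9)
  east (east): (x=2, y=9) -> (x=3, y=9)
  north (north): (x=3, y=9) -> (x=3, y=8)
  south (south): (x=3, y=8) -> (x=3, y=9)
Final: (x=3, y=9)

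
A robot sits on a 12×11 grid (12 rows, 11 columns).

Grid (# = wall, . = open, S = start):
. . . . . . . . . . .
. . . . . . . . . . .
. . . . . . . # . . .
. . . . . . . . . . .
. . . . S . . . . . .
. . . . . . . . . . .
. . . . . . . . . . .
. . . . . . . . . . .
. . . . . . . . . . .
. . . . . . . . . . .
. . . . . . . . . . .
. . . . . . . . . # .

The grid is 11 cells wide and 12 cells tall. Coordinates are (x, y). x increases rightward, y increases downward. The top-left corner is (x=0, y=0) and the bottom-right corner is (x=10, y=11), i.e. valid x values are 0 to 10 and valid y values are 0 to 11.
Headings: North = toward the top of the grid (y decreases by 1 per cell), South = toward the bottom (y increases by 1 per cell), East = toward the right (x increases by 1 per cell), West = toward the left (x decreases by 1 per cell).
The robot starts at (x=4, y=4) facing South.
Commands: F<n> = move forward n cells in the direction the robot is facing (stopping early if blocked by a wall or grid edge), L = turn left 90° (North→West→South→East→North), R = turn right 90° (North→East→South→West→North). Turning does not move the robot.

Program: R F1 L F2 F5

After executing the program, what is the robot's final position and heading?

Start: (x=4, y=4), facing South
  R: turn right, now facing West
  F1: move forward 1, now at (x=3, y=4)
  L: turn left, now facing South
  F2: move forward 2, now at (x=3, y=6)
  F5: move forward 5, now at (x=3, y=11)
Final: (x=3, y=11), facing South

Answer: Final position: (x=3, y=11), facing South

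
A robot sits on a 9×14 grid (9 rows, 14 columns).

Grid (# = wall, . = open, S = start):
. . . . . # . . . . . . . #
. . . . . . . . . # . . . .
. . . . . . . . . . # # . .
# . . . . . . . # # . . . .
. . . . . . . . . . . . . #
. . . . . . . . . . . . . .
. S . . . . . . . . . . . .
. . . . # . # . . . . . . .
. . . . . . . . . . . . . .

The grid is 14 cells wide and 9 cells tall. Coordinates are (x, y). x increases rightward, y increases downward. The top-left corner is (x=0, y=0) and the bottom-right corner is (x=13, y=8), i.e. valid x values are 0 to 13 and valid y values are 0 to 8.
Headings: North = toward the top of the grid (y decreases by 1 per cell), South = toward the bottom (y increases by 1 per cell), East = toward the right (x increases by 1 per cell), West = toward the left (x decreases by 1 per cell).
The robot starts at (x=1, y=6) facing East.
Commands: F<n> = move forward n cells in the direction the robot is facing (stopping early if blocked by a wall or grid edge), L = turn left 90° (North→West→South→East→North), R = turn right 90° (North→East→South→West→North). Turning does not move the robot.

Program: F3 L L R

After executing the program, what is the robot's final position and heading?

Answer: Final position: (x=4, y=6), facing North

Derivation:
Start: (x=1, y=6), facing East
  F3: move forward 3, now at (x=4, y=6)
  L: turn left, now facing North
  L: turn left, now facing West
  R: turn right, now facing North
Final: (x=4, y=6), facing North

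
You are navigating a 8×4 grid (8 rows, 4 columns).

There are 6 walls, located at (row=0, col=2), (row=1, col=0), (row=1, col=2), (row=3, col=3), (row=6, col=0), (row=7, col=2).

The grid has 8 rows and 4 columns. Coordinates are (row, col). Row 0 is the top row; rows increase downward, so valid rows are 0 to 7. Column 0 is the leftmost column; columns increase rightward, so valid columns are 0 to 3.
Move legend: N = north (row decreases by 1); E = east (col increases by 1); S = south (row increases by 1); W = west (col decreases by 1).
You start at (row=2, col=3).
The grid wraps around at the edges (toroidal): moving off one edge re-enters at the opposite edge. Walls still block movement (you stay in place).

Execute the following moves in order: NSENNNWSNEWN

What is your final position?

Start: (row=2, col=3)
  N (north): (row=2, col=3) -> (row=1, col=3)
  S (south): (row=1, col=3) -> (row=2, col=3)
  E (east): (row=2, col=3) -> (row=2, col=0)
  [×3]N (north): blocked, stay at (row=2, col=0)
  W (west): (row=2, col=0) -> (row=2, col=3)
  S (south): blocked, stay at (row=2, col=3)
  N (north): (row=2, col=3) -> (row=1, col=3)
  E (east): blocked, stay at (row=1, col=3)
  W (west): blocked, stay at (row=1, col=3)
  N (north): (row=1, col=3) -> (row=0, col=3)
Final: (row=0, col=3)

Answer: Final position: (row=0, col=3)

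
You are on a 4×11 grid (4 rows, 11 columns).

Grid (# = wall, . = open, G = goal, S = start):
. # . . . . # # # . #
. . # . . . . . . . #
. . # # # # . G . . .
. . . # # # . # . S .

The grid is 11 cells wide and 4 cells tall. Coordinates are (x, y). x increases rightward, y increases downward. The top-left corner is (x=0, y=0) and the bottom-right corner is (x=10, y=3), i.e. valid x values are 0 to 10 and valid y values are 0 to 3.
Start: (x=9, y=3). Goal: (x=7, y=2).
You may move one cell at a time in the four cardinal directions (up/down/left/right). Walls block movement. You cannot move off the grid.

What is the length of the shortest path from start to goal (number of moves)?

Answer: Shortest path length: 3

Derivation:
BFS from (x=9, y=3) until reaching (x=7, y=2):
  Distance 0: (x=9, y=3)
  Distance 1: (x=9, y=2), (x=8, y=3), (x=10, y=3)
  Distance 2: (x=9, y=1), (x=8, y=2), (x=10, y=2)
  Distance 3: (x=9, y=0), (x=8, y=1), (x=7, y=2)  <- goal reached here
One shortest path (3 moves): (x=9, y=3) -> (x=8, y=3) -> (x=8, y=2) -> (x=7, y=2)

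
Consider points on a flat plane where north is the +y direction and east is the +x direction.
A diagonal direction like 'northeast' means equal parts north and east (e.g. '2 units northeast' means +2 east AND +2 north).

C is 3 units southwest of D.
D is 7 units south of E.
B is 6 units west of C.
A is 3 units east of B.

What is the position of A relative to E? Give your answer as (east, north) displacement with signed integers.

Answer: A is at (east=-6, north=-10) relative to E.

Derivation:
Place E at the origin (east=0, north=0).
  D is 7 units south of E: delta (east=+0, north=-7); D at (east=0, north=-7).
  C is 3 units southwest of D: delta (east=-3, north=-3); C at (east=-3, north=-10).
  B is 6 units west of C: delta (east=-6, north=+0); B at (east=-9, north=-10).
  A is 3 units east of B: delta (east=+3, north=+0); A at (east=-6, north=-10).
Therefore A relative to E: (east=-6, north=-10).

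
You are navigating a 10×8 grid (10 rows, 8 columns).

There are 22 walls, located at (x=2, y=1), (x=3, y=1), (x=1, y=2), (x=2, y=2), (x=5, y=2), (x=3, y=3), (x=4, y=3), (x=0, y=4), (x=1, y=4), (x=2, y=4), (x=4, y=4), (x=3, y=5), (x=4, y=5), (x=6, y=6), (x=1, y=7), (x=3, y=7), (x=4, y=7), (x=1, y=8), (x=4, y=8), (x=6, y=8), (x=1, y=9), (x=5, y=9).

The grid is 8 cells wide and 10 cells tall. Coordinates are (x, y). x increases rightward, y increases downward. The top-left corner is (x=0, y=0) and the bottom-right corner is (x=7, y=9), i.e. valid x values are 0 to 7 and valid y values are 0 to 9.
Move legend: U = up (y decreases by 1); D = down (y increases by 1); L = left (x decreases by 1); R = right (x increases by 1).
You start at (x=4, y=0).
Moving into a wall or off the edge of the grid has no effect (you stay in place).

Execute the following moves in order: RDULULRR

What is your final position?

Answer: Final position: (x=5, y=0)

Derivation:
Start: (x=4, y=0)
  R (right): (x=4, y=0) -> (x=5, y=0)
  D (down): (x=5, y=0) -> (x=5, y=1)
  U (up): (x=5, y=1) -> (x=5, y=0)
  L (left): (x=5, y=0) -> (x=4, y=0)
  U (up): blocked, stay at (x=4, y=0)
  L (left): (x=4, y=0) -> (x=3, y=0)
  R (right): (x=3, y=0) -> (x=4, y=0)
  R (right): (x=4, y=0) -> (x=5, y=0)
Final: (x=5, y=0)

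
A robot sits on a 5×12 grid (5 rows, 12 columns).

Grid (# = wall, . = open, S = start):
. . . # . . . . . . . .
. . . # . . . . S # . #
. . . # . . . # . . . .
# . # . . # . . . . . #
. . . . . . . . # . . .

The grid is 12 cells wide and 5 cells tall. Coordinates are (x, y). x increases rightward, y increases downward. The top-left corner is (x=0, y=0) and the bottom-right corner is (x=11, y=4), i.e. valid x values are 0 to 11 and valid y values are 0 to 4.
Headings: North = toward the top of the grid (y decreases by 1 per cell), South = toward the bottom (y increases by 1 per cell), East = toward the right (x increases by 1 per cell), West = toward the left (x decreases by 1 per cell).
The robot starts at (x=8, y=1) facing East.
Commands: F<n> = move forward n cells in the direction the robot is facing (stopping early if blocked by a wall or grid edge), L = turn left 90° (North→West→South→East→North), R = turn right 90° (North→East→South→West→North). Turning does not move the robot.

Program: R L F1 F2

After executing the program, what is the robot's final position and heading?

Answer: Final position: (x=8, y=1), facing East

Derivation:
Start: (x=8, y=1), facing East
  R: turn right, now facing South
  L: turn left, now facing East
  F1: move forward 0/1 (blocked), now at (x=8, y=1)
  F2: move forward 0/2 (blocked), now at (x=8, y=1)
Final: (x=8, y=1), facing East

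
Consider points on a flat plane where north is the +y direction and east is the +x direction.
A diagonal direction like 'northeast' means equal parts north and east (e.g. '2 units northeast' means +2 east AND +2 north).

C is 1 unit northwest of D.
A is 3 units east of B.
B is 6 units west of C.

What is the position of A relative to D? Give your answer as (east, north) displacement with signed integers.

Place D at the origin (east=0, north=0).
  C is 1 unit northwest of D: delta (east=-1, north=+1); C at (east=-1, north=1).
  B is 6 units west of C: delta (east=-6, north=+0); B at (east=-7, north=1).
  A is 3 units east of B: delta (east=+3, north=+0); A at (east=-4, north=1).
Therefore A relative to D: (east=-4, north=1).

Answer: A is at (east=-4, north=1) relative to D.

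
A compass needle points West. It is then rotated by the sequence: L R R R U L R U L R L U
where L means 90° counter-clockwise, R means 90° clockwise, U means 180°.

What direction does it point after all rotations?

Answer: Final heading: South

Derivation:
Start: West
  L (left (90° counter-clockwise)) -> South
  R (right (90° clockwise)) -> West
  R (right (90° clockwise)) -> North
  R (right (90° clockwise)) -> East
  U (U-turn (180°)) -> West
  L (left (90° counter-clockwise)) -> South
  R (right (90° clockwise)) -> West
  U (U-turn (180°)) -> East
  L (left (90° counter-clockwise)) -> North
  R (right (90° clockwise)) -> East
  L (left (90° counter-clockwise)) -> North
  U (U-turn (180°)) -> South
Final: South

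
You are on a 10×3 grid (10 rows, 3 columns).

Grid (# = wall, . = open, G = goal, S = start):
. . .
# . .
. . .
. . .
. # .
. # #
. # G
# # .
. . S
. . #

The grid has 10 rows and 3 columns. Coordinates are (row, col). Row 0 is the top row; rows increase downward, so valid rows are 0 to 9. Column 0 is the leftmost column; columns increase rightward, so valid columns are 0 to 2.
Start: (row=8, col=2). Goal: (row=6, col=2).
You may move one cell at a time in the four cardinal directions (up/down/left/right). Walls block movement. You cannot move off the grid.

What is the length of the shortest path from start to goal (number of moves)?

BFS from (row=8, col=2) until reaching (row=6, col=2):
  Distance 0: (row=8, col=2)
  Distance 1: (row=7, col=2), (row=8, col=1)
  Distance 2: (row=6, col=2), (row=8, col=0), (row=9, col=1)  <- goal reached here
One shortest path (2 moves): (row=8, col=2) -> (row=7, col=2) -> (row=6, col=2)

Answer: Shortest path length: 2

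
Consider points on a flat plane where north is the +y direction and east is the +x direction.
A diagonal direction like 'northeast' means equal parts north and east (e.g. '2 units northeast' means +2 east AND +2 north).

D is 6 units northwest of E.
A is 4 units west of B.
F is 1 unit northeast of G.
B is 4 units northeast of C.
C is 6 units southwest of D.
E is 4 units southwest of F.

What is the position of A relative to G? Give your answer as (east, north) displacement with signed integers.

Place G at the origin (east=0, north=0).
  F is 1 unit northeast of G: delta (east=+1, north=+1); F at (east=1, north=1).
  E is 4 units southwest of F: delta (east=-4, north=-4); E at (east=-3, north=-3).
  D is 6 units northwest of E: delta (east=-6, north=+6); D at (east=-9, north=3).
  C is 6 units southwest of D: delta (east=-6, north=-6); C at (east=-15, north=-3).
  B is 4 units northeast of C: delta (east=+4, north=+4); B at (east=-11, north=1).
  A is 4 units west of B: delta (east=-4, north=+0); A at (east=-15, north=1).
Therefore A relative to G: (east=-15, north=1).

Answer: A is at (east=-15, north=1) relative to G.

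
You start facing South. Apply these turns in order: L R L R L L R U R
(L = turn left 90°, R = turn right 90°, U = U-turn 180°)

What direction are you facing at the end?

Start: South
  L (left (90° counter-clockwise)) -> East
  R (right (90° clockwise)) -> South
  L (left (90° counter-clockwise)) -> East
  R (right (90° clockwise)) -> South
  L (left (90° counter-clockwise)) -> East
  L (left (90° counter-clockwise)) -> North
  R (right (90° clockwise)) -> East
  U (U-turn (180°)) -> West
  R (right (90° clockwise)) -> North
Final: North

Answer: Final heading: North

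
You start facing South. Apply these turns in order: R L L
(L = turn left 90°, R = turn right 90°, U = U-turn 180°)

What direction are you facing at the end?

Answer: Final heading: East

Derivation:
Start: South
  R (right (90° clockwise)) -> West
  L (left (90° counter-clockwise)) -> South
  L (left (90° counter-clockwise)) -> East
Final: East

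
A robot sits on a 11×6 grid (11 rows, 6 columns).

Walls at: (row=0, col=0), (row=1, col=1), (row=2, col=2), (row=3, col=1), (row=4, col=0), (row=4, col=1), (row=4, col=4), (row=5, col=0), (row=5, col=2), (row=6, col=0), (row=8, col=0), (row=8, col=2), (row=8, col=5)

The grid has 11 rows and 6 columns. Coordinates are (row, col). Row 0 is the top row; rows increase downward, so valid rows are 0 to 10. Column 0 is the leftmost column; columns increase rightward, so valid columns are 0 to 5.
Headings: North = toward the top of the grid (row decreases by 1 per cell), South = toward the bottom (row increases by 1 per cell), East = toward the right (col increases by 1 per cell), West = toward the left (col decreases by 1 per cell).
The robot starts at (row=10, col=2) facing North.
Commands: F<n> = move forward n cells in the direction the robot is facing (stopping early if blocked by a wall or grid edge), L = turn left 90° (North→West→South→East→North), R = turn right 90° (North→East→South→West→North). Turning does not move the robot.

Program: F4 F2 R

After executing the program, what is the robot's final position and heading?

Start: (row=10, col=2), facing North
  F4: move forward 1/4 (blocked), now at (row=9, col=2)
  F2: move forward 0/2 (blocked), now at (row=9, col=2)
  R: turn right, now facing East
Final: (row=9, col=2), facing East

Answer: Final position: (row=9, col=2), facing East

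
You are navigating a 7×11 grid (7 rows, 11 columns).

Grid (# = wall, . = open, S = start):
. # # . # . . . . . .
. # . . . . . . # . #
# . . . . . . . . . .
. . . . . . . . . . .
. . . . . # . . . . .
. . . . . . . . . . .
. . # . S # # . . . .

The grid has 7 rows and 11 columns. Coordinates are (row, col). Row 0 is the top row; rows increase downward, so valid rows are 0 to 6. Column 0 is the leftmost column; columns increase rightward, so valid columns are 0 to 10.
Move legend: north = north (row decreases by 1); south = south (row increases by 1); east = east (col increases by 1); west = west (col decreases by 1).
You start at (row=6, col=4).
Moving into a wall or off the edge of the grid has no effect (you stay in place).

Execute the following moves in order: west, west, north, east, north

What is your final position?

Answer: Final position: (row=4, col=4)

Derivation:
Start: (row=6, col=4)
  west (west): (row=6, col=4) -> (row=6, col=3)
  west (west): blocked, stay at (row=6, col=3)
  north (north): (row=6, col=3) -> (row=5, col=3)
  east (east): (row=5, col=3) -> (row=5, col=4)
  north (north): (row=5, col=4) -> (row=4, col=4)
Final: (row=4, col=4)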